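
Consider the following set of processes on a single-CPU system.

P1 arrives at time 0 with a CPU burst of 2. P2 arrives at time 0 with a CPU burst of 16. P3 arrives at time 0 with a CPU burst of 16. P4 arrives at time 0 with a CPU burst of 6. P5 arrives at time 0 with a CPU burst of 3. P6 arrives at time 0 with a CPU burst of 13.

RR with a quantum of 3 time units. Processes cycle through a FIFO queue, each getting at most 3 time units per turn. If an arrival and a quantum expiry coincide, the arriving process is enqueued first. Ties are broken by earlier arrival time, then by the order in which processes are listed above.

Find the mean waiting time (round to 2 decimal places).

25.17

Schedule: | P1 0-2 | P2 2-5 | P3 5-8 | P4 8-11 | P5 11-14 | P6 14-17 | P2 17-20 | P3 20-23 | P4 23-26 | P6 26-29 | P2 29-32 | P3 32-35 | P6 35-38 | P2 38-41 | P3 41-44 | P6 44-47 | P2 47-50 | P3 50-53 | P6 53-54 | P2 54-55 | P3 55-56 |
Completion: P1=2  P2=55  P3=56  P4=26  P5=14  P6=54
Turnaround (C−A): P1=2  P2=55  P3=56  P4=26  P5=14  P6=54
Waiting times: P1=0, P2=39, P3=40, P4=20, P5=11, P6=41
Average waiting = (0+39+40+20+11+41) / 6 = 151/6 = 25.17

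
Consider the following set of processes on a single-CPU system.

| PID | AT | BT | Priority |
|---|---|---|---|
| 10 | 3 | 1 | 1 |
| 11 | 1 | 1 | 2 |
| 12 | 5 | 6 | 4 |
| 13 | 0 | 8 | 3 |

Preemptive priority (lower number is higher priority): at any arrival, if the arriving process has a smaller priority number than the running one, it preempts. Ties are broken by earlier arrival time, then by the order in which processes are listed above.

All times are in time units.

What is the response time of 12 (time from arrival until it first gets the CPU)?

Gantt: | 13 0-1 | 11 1-2 | 13 2-3 | 10 3-4 | 13 4-10 | 12 10-16 |
Completion: 10=4  11=2  12=16  13=10
Turnaround (C−A): 10=1  11=1  12=11  13=10
Response(12) = first start − arrival = 10 − 5 = 5

5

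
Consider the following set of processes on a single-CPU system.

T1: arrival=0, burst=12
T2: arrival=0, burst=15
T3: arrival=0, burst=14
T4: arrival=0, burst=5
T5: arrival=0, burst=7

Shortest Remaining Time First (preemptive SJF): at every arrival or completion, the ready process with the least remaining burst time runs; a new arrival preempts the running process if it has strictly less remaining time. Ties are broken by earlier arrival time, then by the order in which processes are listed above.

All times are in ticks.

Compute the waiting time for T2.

38

Timeline: | T4 0-5 | T5 5-12 | T1 12-24 | T3 24-38 | T2 38-53 |
Completion: T1=24  T2=53  T3=38  T4=5  T5=12
Turnaround (C−A): T1=24  T2=53  T3=38  T4=5  T5=12
Waiting(T2) = turnaround − burst = 53 − 15 = 38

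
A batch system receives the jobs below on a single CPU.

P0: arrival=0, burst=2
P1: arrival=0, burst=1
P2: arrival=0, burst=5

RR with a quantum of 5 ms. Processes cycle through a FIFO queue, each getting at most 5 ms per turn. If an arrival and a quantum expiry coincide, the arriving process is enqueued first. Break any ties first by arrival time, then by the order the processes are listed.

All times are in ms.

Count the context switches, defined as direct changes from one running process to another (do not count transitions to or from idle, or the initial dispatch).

2

Gantt: | P0 0-2 | P1 2-3 | P2 3-8 |
Completion: P0=2  P1=3  P2=8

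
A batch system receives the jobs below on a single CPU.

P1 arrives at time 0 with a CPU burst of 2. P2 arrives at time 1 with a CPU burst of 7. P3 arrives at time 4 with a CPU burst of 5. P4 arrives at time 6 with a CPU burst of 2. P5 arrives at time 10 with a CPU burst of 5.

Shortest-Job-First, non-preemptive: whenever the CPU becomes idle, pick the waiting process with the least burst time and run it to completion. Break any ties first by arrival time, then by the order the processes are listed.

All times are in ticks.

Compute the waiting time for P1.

Schedule: | P1 0-2 | P2 2-9 | P4 9-11 | P3 11-16 | P5 16-21 |
Completion: P1=2  P2=9  P3=16  P4=11  P5=21
Waiting(P1) = turnaround − burst = 2 − 2 = 0

0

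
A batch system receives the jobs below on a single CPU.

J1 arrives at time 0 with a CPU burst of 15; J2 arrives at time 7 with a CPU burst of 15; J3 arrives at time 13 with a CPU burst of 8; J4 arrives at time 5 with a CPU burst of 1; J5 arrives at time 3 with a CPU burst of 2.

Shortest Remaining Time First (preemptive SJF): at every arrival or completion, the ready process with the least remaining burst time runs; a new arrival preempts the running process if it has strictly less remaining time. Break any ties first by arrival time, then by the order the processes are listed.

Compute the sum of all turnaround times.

Gantt: | J1 0-3 | J5 3-5 | J4 5-6 | J1 6-18 | J3 18-26 | J2 26-41 |
Completion: J1=18  J2=41  J3=26  J4=6  J5=5
Turnaround = completion − arrival: J1=18, J2=34, J3=13, J4=1, J5=2
Total turnaround = 18 + 34 + 13 + 1 + 2 = 68

68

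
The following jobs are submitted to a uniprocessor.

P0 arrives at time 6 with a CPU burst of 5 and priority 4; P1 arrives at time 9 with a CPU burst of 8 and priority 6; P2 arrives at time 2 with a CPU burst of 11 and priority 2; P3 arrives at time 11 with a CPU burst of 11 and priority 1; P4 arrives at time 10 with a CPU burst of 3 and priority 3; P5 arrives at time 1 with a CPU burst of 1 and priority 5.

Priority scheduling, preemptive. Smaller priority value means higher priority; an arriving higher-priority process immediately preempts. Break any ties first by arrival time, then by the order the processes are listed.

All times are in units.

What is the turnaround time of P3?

11

Timeline: | idle 0-1 | P5 1-2 | P2 2-11 | P3 11-22 | P2 22-24 | P4 24-27 | P0 27-32 | P1 32-40 |
Completion: P0=32  P1=40  P2=24  P3=22  P4=27  P5=2
Turnaround(P3) = completion − arrival = 22 − 11 = 11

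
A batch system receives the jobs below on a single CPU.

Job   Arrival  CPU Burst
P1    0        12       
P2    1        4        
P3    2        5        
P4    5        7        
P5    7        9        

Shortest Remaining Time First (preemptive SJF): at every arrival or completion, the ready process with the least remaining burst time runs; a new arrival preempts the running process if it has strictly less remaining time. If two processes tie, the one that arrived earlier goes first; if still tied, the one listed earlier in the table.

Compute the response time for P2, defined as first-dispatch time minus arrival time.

0

Gantt: | P1 0-1 | P2 1-5 | P3 5-10 | P4 10-17 | P5 17-26 | P1 26-37 |
Completion: P1=37  P2=5  P3=10  P4=17  P5=26
Turnaround (C−A): P1=37  P2=4  P3=8  P4=12  P5=19
Response(P2) = first start − arrival = 1 − 1 = 0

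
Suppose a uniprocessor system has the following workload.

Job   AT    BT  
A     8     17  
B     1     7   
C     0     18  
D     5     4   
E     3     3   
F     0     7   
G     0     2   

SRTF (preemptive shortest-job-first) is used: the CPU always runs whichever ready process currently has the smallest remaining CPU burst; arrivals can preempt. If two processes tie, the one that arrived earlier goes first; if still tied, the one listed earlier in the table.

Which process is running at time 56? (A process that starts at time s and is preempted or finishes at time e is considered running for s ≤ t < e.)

C

Gantt: | G 0-2 | F 2-3 | E 3-6 | D 6-10 | F 10-16 | B 16-23 | A 23-40 | C 40-58 |
Completion: A=40  B=23  C=58  D=10  E=6  F=16  G=2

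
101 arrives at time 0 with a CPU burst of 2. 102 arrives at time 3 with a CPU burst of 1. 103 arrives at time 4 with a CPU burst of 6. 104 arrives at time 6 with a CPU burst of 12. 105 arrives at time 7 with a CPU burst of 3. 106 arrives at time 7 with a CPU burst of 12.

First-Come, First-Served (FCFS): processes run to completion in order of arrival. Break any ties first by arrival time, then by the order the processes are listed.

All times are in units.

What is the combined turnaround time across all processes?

Timeline: | 101 0-2 | idle 2-3 | 102 3-4 | 103 4-10 | 104 10-22 | 105 22-25 | 106 25-37 |
Completion: 101=2  102=4  103=10  104=22  105=25  106=37
Turnaround (C−A): 101=2  102=1  103=6  104=16  105=18  106=30
Turnaround = completion − arrival: 101=2, 102=1, 103=6, 104=16, 105=18, 106=30
Total turnaround = 2 + 1 + 6 + 16 + 18 + 30 = 73

73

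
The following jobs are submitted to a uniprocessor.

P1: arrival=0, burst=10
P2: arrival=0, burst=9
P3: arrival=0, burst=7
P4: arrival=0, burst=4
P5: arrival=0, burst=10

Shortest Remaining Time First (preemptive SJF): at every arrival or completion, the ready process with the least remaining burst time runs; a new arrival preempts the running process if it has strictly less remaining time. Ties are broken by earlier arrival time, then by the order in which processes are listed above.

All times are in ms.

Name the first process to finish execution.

P4

Schedule: | P4 0-4 | P3 4-11 | P2 11-20 | P1 20-30 | P5 30-40 |
Completion: P1=30  P2=20  P3=11  P4=4  P5=40
Finish order: P4 → P3 → P2 → P1 → P5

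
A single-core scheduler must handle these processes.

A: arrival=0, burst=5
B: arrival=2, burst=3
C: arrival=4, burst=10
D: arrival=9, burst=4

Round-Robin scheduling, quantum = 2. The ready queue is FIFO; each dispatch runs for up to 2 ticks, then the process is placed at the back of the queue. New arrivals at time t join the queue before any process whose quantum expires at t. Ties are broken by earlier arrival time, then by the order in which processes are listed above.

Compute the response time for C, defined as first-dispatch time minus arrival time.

2

Schedule: | A 0-2 | B 2-4 | A 4-6 | C 6-8 | B 8-9 | A 9-10 | C 10-12 | D 12-14 | C 14-16 | D 16-18 | C 18-22 |
Completion: A=10  B=9  C=22  D=18
Turnaround (C−A): A=10  B=7  C=18  D=9
Response(C) = first start − arrival = 6 − 4 = 2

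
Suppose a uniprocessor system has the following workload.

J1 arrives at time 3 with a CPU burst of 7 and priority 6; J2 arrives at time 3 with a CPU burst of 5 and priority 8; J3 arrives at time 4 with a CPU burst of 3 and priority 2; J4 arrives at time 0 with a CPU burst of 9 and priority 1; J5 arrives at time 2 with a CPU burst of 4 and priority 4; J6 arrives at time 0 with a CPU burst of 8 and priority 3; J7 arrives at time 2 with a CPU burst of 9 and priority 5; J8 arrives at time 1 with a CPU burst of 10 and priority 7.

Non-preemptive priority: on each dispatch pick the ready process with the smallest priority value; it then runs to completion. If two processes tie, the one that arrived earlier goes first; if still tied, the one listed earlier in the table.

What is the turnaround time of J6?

20

Gantt: | J4 0-9 | J3 9-12 | J6 12-20 | J5 20-24 | J7 24-33 | J1 33-40 | J8 40-50 | J2 50-55 |
Completion: J1=40  J2=55  J3=12  J4=9  J5=24  J6=20  J7=33  J8=50
Turnaround(J6) = completion − arrival = 20 − 0 = 20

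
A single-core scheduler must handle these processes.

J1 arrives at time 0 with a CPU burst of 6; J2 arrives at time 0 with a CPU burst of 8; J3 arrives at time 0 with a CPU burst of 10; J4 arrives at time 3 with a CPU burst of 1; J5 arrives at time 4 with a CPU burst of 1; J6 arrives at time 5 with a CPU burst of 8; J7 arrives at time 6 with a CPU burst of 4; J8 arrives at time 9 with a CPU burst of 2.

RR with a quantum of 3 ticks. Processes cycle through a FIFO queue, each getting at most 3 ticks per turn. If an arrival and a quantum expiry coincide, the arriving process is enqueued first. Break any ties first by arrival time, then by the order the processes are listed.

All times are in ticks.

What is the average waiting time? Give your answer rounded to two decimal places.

17.50

Gantt: | J1 0-3 | J2 3-6 | J3 6-9 | J4 9-10 | J1 10-13 | J5 13-14 | J6 14-17 | J7 17-20 | J2 20-23 | J8 23-25 | J3 25-28 | J6 28-31 | J7 31-32 | J2 32-34 | J3 34-37 | J6 37-39 | J3 39-40 |
Completion: J1=13  J2=34  J3=40  J4=10  J5=14  J6=39  J7=32  J8=25
Turnaround (C−A): J1=13  J2=34  J3=40  J4=7  J5=10  J6=34  J7=26  J8=16
Waiting times: J1=7, J2=26, J3=30, J4=6, J5=9, J6=26, J7=22, J8=14
Average waiting = (7+26+30+6+9+26+22+14) / 8 = 140/8 = 17.50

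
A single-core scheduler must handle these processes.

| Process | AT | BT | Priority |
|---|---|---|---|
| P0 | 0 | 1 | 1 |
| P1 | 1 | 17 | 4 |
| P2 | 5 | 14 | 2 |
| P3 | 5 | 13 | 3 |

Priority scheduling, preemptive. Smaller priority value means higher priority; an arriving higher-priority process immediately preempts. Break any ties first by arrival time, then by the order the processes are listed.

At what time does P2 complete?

Timeline: | P0 0-1 | P1 1-5 | P2 5-19 | P3 19-32 | P1 32-45 |
Completion: P0=1  P1=45  P2=19  P3=32

19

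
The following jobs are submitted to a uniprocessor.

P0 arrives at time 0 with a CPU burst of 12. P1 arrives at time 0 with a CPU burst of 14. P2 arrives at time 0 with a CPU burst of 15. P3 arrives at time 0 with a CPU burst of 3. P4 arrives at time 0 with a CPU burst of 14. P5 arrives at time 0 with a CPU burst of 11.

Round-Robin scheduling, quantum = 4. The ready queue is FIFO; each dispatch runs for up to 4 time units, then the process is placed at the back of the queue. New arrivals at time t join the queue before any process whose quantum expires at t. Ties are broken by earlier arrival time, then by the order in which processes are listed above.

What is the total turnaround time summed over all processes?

324

Timeline: | P0 0-4 | P1 4-8 | P2 8-12 | P3 12-15 | P4 15-19 | P5 19-23 | P0 23-27 | P1 27-31 | P2 31-35 | P4 35-39 | P5 39-43 | P0 43-47 | P1 47-51 | P2 51-55 | P4 55-59 | P5 59-62 | P1 62-64 | P2 64-67 | P4 67-69 |
Completion: P0=47  P1=64  P2=67  P3=15  P4=69  P5=62
Turnaround (C−A): P0=47  P1=64  P2=67  P3=15  P4=69  P5=62
Turnaround = completion − arrival: P0=47, P1=64, P2=67, P3=15, P4=69, P5=62
Total turnaround = 47 + 64 + 67 + 15 + 69 + 62 = 324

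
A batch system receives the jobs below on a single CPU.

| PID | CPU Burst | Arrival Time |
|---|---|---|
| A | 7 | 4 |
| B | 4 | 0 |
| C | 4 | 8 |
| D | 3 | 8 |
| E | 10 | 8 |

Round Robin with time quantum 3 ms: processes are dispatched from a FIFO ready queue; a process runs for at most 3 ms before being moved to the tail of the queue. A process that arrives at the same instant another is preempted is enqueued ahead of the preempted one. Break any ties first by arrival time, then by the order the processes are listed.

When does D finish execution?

Timeline: | B 0-4 | A 4-10 | C 10-13 | D 13-16 | E 16-19 | A 19-20 | C 20-21 | E 21-28 |
Completion: A=20  B=4  C=21  D=16  E=28

16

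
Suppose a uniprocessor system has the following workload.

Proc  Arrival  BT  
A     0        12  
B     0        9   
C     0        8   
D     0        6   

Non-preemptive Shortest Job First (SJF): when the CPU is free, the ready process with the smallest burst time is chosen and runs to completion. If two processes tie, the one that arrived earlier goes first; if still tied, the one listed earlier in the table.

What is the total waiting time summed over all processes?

Timeline: | D 0-6 | C 6-14 | B 14-23 | A 23-35 |
Completion: A=35  B=23  C=14  D=6
Turnaround (C−A): A=35  B=23  C=14  D=6
Waiting = turnaround − burst: A=23, B=14, C=6, D=0
Total waiting = 23 + 14 + 6 + 0 = 43

43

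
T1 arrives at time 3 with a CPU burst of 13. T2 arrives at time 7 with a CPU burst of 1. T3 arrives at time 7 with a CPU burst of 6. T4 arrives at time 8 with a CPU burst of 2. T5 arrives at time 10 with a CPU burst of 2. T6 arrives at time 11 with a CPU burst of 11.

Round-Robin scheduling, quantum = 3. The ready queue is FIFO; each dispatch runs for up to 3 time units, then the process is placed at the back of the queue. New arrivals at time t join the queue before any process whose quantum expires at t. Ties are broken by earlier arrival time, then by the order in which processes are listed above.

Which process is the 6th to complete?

Gantt: | idle 0-3 | T1 3-9 | T2 9-10 | T3 10-13 | T4 13-15 | T1 15-18 | T5 18-20 | T6 20-23 | T3 23-26 | T1 26-29 | T6 29-32 | T1 32-33 | T6 33-38 |
Completion: T1=33  T2=10  T3=26  T4=15  T5=20  T6=38
Turnaround (C−A): T1=30  T2=3  T3=19  T4=7  T5=10  T6=27
Finish order: T2 → T4 → T5 → T3 → T1 → T6

T6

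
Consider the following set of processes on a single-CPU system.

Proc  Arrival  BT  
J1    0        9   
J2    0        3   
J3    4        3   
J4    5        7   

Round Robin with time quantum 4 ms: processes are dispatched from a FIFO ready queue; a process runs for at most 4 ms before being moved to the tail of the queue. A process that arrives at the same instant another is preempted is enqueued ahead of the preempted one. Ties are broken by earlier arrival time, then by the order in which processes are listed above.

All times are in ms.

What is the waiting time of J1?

10

Gantt: | J1 0-4 | J2 4-7 | J3 7-10 | J1 10-14 | J4 14-18 | J1 18-19 | J4 19-22 |
Completion: J1=19  J2=7  J3=10  J4=22
Turnaround (C−A): J1=19  J2=7  J3=6  J4=17
Waiting(J1) = turnaround − burst = 19 − 9 = 10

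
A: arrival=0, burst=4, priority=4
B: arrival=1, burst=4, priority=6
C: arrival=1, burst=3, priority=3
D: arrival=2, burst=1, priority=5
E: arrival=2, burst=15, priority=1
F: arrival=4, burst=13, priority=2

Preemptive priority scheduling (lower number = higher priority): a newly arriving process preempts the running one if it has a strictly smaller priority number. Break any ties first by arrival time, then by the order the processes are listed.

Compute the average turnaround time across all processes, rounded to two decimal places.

30.00

Gantt: | A 0-1 | C 1-2 | E 2-17 | F 17-30 | C 30-32 | A 32-35 | D 35-36 | B 36-40 |
Completion: A=35  B=40  C=32  D=36  E=17  F=30
Turnaround times: A=35, B=39, C=31, D=34, E=15, F=26
Average turnaround = (35+39+31+34+15+26) / 6 = 180/6 = 30.00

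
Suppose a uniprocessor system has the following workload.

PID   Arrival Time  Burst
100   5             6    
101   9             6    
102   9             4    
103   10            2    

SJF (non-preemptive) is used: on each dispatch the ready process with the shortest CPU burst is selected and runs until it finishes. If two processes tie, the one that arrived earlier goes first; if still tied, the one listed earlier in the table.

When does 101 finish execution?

Schedule: | idle 0-5 | 100 5-11 | 103 11-13 | 102 13-17 | 101 17-23 |
Completion: 100=11  101=23  102=17  103=13

23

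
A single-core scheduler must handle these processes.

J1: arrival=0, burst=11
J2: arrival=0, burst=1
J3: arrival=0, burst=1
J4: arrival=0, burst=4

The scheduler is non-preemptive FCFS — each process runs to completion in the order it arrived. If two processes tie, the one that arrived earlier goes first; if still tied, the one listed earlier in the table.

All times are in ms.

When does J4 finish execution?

17

Schedule: | J1 0-11 | J2 11-12 | J3 12-13 | J4 13-17 |
Completion: J1=11  J2=12  J3=13  J4=17
Turnaround (C−A): J1=11  J2=12  J3=13  J4=17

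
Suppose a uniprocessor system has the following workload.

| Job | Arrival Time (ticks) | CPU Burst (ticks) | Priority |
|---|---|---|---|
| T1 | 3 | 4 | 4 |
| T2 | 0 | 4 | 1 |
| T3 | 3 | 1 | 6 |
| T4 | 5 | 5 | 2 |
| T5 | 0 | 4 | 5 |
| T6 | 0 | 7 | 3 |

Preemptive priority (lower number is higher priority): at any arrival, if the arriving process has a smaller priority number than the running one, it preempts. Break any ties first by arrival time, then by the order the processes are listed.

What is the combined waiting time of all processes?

Schedule: | T2 0-4 | T6 4-5 | T4 5-10 | T6 10-16 | T1 16-20 | T5 20-24 | T3 24-25 |
Completion: T1=20  T2=4  T3=25  T4=10  T5=24  T6=16
Waiting = turnaround − burst: T1=13, T2=0, T3=21, T4=0, T5=20, T6=9
Total waiting = 13 + 0 + 21 + 0 + 20 + 9 = 63

63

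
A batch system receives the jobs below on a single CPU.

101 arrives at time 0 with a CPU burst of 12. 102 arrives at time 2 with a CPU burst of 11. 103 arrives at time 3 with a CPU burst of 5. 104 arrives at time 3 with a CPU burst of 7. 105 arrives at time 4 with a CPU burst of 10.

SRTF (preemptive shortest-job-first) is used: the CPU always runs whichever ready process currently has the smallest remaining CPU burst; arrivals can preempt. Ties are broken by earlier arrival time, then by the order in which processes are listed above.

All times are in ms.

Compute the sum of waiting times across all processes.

69

Gantt: | 101 0-3 | 103 3-8 | 104 8-15 | 101 15-24 | 105 24-34 | 102 34-45 |
Completion: 101=24  102=45  103=8  104=15  105=34
Turnaround (C−A): 101=24  102=43  103=5  104=12  105=30
Waiting = turnaround − burst: 101=12, 102=32, 103=0, 104=5, 105=20
Total waiting = 12 + 32 + 0 + 5 + 20 = 69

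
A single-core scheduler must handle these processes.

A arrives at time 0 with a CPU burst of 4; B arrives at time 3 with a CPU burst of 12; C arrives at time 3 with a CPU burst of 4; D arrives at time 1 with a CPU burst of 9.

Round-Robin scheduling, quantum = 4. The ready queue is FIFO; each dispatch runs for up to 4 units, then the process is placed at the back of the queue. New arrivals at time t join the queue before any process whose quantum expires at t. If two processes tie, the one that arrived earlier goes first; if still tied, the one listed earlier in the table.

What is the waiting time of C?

9

Gantt: | A 0-4 | D 4-8 | B 8-12 | C 12-16 | D 16-20 | B 20-24 | D 24-25 | B 25-29 |
Completion: A=4  B=29  C=16  D=25
Turnaround (C−A): A=4  B=26  C=13  D=24
Waiting(C) = turnaround − burst = 13 − 4 = 9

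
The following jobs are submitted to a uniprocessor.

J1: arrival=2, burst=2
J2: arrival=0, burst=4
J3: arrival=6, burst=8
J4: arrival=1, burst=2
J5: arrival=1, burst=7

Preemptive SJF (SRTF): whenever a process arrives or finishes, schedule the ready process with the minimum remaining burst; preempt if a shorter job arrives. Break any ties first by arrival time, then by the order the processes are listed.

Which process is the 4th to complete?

J5

Timeline: | J2 0-1 | J4 1-3 | J1 3-5 | J2 5-8 | J5 8-15 | J3 15-23 |
Completion: J1=5  J2=8  J3=23  J4=3  J5=15
Turnaround (C−A): J1=3  J2=8  J3=17  J4=2  J5=14
Finish order: J4 → J1 → J2 → J5 → J3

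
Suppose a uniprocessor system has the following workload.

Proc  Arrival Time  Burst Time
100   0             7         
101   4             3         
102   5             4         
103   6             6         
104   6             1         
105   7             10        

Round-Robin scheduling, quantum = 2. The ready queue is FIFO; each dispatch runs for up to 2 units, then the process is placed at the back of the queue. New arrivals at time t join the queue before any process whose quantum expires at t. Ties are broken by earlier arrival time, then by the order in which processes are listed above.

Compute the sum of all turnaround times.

91

Gantt: | 100 0-4 | 101 4-6 | 100 6-8 | 102 8-10 | 103 10-12 | 104 12-13 | 101 13-14 | 105 14-16 | 100 16-17 | 102 17-19 | 103 19-21 | 105 21-23 | 103 23-25 | 105 25-31 |
Completion: 100=17  101=14  102=19  103=25  104=13  105=31
Turnaround = completion − arrival: 100=17, 101=10, 102=14, 103=19, 104=7, 105=24
Total turnaround = 17 + 10 + 14 + 19 + 7 + 24 = 91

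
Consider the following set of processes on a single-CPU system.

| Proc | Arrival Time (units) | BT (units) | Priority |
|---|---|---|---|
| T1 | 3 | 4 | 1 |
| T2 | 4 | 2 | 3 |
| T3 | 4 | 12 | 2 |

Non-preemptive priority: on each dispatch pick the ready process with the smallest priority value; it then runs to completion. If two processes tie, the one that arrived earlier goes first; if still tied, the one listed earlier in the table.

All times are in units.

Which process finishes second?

Timeline: | idle 0-3 | T1 3-7 | T3 7-19 | T2 19-21 |
Completion: T1=7  T2=21  T3=19
Finish order: T1 → T3 → T2

T3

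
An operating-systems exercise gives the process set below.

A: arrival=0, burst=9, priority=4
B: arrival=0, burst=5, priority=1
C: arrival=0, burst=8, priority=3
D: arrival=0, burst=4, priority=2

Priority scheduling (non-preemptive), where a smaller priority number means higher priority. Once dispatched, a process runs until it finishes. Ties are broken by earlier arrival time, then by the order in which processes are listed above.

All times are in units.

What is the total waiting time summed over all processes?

Schedule: | B 0-5 | D 5-9 | C 9-17 | A 17-26 |
Completion: A=26  B=5  C=17  D=9
Waiting = turnaround − burst: A=17, B=0, C=9, D=5
Total waiting = 17 + 0 + 9 + 5 = 31

31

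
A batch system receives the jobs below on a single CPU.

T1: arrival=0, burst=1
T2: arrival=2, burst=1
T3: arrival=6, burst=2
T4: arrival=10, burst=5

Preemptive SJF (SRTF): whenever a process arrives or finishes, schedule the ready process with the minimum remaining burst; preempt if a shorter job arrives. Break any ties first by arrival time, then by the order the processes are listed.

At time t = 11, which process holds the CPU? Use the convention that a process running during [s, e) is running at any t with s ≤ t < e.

Timeline: | T1 0-1 | idle 1-2 | T2 2-3 | idle 3-6 | T3 6-8 | idle 8-10 | T4 10-15 |
Completion: T1=1  T2=3  T3=8  T4=15

T4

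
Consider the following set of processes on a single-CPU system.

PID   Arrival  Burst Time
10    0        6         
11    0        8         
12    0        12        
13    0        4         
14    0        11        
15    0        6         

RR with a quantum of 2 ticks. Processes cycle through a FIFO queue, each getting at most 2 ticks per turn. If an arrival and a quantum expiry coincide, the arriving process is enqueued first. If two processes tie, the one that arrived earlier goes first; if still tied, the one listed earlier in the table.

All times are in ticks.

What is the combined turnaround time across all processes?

209

Schedule: | 10 0-2 | 11 2-4 | 12 4-6 | 13 6-8 | 14 8-10 | 15 10-12 | 10 12-14 | 11 14-16 | 12 16-18 | 13 18-20 | 14 20-22 | 15 22-24 | 10 24-26 | 11 26-28 | 12 28-30 | 14 30-32 | 15 32-34 | 11 34-36 | 12 36-38 | 14 38-40 | 12 40-42 | 14 42-44 | 12 44-46 | 14 46-47 |
Completion: 10=26  11=36  12=46  13=20  14=47  15=34
Turnaround (C−A): 10=26  11=36  12=46  13=20  14=47  15=34
Turnaround = completion − arrival: 10=26, 11=36, 12=46, 13=20, 14=47, 15=34
Total turnaround = 26 + 36 + 46 + 20 + 47 + 34 = 209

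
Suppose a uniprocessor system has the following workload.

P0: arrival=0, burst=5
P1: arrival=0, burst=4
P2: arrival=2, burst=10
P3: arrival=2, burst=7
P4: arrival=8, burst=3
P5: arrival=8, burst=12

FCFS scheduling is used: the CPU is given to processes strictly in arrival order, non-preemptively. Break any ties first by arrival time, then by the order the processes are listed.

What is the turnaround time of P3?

24

Schedule: | P0 0-5 | P1 5-9 | P2 9-19 | P3 19-26 | P4 26-29 | P5 29-41 |
Completion: P0=5  P1=9  P2=19  P3=26  P4=29  P5=41
Turnaround(P3) = completion − arrival = 26 − 2 = 24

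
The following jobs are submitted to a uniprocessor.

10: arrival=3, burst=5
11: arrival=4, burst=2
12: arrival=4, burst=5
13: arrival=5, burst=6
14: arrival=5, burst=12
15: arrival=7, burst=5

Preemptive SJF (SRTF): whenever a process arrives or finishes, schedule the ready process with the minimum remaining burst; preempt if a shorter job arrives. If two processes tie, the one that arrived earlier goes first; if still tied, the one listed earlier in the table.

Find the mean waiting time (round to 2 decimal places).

Timeline: | idle 0-3 | 10 3-4 | 11 4-6 | 10 6-10 | 12 10-15 | 15 15-20 | 13 20-26 | 14 26-38 |
Completion: 10=10  11=6  12=15  13=26  14=38  15=20
Turnaround (C−A): 10=7  11=2  12=11  13=21  14=33  15=13
Waiting times: 10=2, 11=0, 12=6, 13=15, 14=21, 15=8
Average waiting = (2+0+6+15+21+8) / 6 = 52/6 = 8.67

8.67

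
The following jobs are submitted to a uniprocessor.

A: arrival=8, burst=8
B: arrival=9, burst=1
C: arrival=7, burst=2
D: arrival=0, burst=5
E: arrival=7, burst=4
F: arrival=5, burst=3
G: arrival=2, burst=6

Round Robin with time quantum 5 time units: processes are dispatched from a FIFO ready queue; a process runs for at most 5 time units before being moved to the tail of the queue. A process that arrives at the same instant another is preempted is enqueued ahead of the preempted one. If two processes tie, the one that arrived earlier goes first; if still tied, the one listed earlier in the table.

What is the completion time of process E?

19

Schedule: | D 0-5 | G 5-10 | F 10-13 | C 13-15 | E 15-19 | A 19-24 | B 24-25 | G 25-26 | A 26-29 |
Completion: A=29  B=25  C=15  D=5  E=19  F=13  G=26
Turnaround (C−A): A=21  B=16  C=8  D=5  E=12  F=8  G=24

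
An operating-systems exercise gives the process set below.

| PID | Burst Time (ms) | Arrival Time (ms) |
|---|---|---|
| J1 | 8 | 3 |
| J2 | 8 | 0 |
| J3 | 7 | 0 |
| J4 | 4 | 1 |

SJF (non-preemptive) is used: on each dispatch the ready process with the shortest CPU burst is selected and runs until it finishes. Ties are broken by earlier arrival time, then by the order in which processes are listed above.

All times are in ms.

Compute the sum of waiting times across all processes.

Timeline: | J3 0-7 | J4 7-11 | J2 11-19 | J1 19-27 |
Completion: J1=27  J2=19  J3=7  J4=11
Turnaround (C−A): J1=24  J2=19  J3=7  J4=10
Waiting = turnaround − burst: J1=16, J2=11, J3=0, J4=6
Total waiting = 16 + 11 + 0 + 6 = 33

33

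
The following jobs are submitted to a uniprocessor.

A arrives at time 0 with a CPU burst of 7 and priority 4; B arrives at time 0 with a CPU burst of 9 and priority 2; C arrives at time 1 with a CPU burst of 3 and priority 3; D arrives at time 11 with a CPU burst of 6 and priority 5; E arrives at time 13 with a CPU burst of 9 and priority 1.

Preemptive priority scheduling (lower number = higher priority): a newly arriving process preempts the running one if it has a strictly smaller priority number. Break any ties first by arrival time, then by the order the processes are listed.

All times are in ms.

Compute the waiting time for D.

17

Schedule: | B 0-9 | C 9-12 | A 12-13 | E 13-22 | A 22-28 | D 28-34 |
Completion: A=28  B=9  C=12  D=34  E=22
Waiting(D) = turnaround − burst = 23 − 6 = 17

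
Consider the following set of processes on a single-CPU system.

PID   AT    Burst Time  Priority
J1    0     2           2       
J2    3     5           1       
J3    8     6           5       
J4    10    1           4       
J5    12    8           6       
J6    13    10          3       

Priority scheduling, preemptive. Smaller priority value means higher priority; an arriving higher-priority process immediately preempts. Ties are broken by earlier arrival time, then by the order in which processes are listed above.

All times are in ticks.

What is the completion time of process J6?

Schedule: | J1 0-2 | idle 2-3 | J2 3-8 | J3 8-10 | J4 10-11 | J3 11-13 | J6 13-23 | J3 23-25 | J5 25-33 |
Completion: J1=2  J2=8  J3=25  J4=11  J5=33  J6=23

23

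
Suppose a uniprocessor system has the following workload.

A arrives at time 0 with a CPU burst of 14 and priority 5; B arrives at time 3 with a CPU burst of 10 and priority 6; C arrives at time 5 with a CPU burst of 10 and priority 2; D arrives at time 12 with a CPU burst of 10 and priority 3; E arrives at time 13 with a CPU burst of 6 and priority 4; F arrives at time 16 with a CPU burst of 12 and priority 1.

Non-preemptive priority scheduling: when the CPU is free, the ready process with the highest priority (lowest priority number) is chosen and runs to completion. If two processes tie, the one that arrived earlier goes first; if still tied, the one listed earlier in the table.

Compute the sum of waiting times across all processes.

Gantt: | A 0-14 | C 14-24 | F 24-36 | D 36-46 | E 46-52 | B 52-62 |
Completion: A=14  B=62  C=24  D=46  E=52  F=36
Turnaround (C−A): A=14  B=59  C=19  D=34  E=39  F=20
Waiting = turnaround − burst: A=0, B=49, C=9, D=24, E=33, F=8
Total waiting = 0 + 49 + 9 + 24 + 33 + 8 = 123

123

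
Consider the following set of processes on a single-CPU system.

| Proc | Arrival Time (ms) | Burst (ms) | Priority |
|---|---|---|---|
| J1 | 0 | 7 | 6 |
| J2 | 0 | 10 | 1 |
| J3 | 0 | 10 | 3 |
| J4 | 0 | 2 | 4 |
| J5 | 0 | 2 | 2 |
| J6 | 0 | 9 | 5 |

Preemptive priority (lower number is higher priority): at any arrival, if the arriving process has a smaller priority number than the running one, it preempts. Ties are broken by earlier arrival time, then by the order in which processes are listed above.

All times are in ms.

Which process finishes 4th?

Schedule: | J2 0-10 | J5 10-12 | J3 12-22 | J4 22-24 | J6 24-33 | J1 33-40 |
Completion: J1=40  J2=10  J3=22  J4=24  J5=12  J6=33
Turnaround (C−A): J1=40  J2=10  J3=22  J4=24  J5=12  J6=33
Finish order: J2 → J5 → J3 → J4 → J6 → J1

J4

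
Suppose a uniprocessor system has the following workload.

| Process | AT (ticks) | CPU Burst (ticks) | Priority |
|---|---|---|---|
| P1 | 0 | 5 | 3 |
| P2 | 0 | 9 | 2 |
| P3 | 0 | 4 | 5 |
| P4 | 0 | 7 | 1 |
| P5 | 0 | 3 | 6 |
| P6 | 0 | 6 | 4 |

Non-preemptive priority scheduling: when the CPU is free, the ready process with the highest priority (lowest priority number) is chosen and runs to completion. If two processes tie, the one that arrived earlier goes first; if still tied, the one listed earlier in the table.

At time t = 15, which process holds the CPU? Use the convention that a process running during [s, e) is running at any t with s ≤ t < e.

P2

Timeline: | P4 0-7 | P2 7-16 | P1 16-21 | P6 21-27 | P3 27-31 | P5 31-34 |
Completion: P1=21  P2=16  P3=31  P4=7  P5=34  P6=27
Turnaround (C−A): P1=21  P2=16  P3=31  P4=7  P5=34  P6=27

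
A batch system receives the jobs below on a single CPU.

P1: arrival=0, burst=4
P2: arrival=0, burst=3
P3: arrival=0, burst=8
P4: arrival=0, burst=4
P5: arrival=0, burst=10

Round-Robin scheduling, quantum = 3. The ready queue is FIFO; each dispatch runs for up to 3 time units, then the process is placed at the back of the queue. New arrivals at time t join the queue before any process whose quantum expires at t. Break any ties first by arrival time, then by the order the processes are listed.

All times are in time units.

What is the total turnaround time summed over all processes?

96

Timeline: | P1 0-3 | P2 3-6 | P3 6-9 | P4 9-12 | P5 12-15 | P1 15-16 | P3 16-19 | P4 19-20 | P5 20-23 | P3 23-25 | P5 25-29 |
Completion: P1=16  P2=6  P3=25  P4=20  P5=29
Turnaround (C−A): P1=16  P2=6  P3=25  P4=20  P5=29
Turnaround = completion − arrival: P1=16, P2=6, P3=25, P4=20, P5=29
Total turnaround = 16 + 6 + 25 + 20 + 29 = 96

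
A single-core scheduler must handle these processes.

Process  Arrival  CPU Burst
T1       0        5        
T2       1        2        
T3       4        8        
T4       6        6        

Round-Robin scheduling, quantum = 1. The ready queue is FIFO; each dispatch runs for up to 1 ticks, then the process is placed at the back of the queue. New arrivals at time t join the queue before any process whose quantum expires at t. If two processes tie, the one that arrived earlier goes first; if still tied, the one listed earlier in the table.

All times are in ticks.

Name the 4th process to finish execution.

Schedule: | T1 0-1 | T2 1-2 | T1 2-3 | T2 3-4 | T1 4-5 | T3 5-6 | T1 6-7 | T4 7-8 | T3 8-9 | T1 9-10 | T4 10-11 | T3 11-12 | T4 12-13 | T3 13-14 | T4 14-15 | T3 15-16 | T4 16-17 | T3 17-18 | T4 18-19 | T3 19-21 |
Completion: T1=10  T2=4  T3=21  T4=19
Turnaround (C−A): T1=10  T2=3  T3=17  T4=13
Finish order: T2 → T1 → T4 → T3

T3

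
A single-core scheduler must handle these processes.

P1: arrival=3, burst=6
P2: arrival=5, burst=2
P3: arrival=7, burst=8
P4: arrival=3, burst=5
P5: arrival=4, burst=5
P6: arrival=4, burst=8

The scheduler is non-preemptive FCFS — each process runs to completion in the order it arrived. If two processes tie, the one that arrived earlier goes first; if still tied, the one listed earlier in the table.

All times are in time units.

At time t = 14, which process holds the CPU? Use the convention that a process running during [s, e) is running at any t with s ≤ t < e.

Gantt: | idle 0-3 | P1 3-9 | P4 9-14 | P5 14-19 | P6 19-27 | P2 27-29 | P3 29-37 |
Completion: P1=9  P2=29  P3=37  P4=14  P5=19  P6=27
Turnaround (C−A): P1=6  P2=24  P3=30  P4=11  P5=15  P6=23

P5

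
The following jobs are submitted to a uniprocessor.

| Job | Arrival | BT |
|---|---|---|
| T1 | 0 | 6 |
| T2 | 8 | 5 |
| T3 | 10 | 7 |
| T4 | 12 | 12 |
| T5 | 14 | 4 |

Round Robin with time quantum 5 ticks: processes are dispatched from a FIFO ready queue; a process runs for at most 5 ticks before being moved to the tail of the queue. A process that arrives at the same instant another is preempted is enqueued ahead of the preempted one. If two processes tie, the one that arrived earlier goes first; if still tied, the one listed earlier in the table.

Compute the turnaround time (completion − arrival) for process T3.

Timeline: | T1 0-6 | idle 6-8 | T2 8-13 | T3 13-18 | T4 18-23 | T5 23-27 | T3 27-29 | T4 29-36 |
Completion: T1=6  T2=13  T3=29  T4=36  T5=27
Turnaround (C−A): T1=6  T2=5  T3=19  T4=24  T5=13
Turnaround(T3) = completion − arrival = 29 − 10 = 19

19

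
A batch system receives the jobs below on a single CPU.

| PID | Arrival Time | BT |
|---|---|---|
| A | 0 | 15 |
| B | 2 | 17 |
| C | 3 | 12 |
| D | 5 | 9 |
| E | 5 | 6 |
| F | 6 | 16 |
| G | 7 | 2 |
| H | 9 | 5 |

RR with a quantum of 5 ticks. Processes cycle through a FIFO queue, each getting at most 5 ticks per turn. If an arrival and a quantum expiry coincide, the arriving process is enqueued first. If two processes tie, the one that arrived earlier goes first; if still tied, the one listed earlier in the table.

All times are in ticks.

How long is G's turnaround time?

Timeline: | A 0-5 | B 5-10 | C 10-15 | D 15-20 | E 20-25 | A 25-30 | F 30-35 | G 35-37 | H 37-42 | B 42-47 | C 47-52 | D 52-56 | E 56-57 | A 57-62 | F 62-67 | B 67-72 | C 72-74 | F 74-79 | B 79-81 | F 81-82 |
Completion: A=62  B=81  C=74  D=56  E=57  F=82  G=37  H=42
Turnaround (C−A): A=62  B=79  C=71  D=51  E=52  F=76  G=30  H=33
Turnaround(G) = completion − arrival = 37 − 7 = 30

30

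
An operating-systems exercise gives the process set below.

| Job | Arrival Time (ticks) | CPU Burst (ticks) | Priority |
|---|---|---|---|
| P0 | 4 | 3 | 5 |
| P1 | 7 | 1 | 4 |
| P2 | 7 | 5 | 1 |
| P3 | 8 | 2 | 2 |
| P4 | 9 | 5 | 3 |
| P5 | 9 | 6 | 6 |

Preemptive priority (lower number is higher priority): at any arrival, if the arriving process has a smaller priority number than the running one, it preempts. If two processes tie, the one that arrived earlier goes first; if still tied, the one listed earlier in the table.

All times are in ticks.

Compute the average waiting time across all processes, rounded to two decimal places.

5.33

Timeline: | idle 0-4 | P0 4-7 | P2 7-12 | P3 12-14 | P4 14-19 | P1 19-20 | P5 20-26 |
Completion: P0=7  P1=20  P2=12  P3=14  P4=19  P5=26
Turnaround (C−A): P0=3  P1=13  P2=5  P3=6  P4=10  P5=17
Waiting times: P0=0, P1=12, P2=0, P3=4, P4=5, P5=11
Average waiting = (0+12+0+4+5+11) / 6 = 32/6 = 5.33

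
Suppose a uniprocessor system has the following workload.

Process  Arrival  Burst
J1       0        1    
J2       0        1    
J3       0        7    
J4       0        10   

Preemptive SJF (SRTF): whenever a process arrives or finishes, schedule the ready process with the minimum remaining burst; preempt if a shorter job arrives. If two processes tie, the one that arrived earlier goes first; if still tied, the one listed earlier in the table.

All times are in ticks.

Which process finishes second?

J2

Schedule: | J1 0-1 | J2 1-2 | J3 2-9 | J4 9-19 |
Completion: J1=1  J2=2  J3=9  J4=19
Finish order: J1 → J2 → J3 → J4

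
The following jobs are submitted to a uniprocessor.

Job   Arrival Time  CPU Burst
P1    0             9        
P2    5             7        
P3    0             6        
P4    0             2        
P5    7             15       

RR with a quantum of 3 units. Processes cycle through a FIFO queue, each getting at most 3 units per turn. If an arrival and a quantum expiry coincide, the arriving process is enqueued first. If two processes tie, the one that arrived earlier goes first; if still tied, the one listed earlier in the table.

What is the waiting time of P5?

17

Gantt: | P1 0-3 | P3 3-6 | P4 6-8 | P1 8-11 | P2 11-14 | P3 14-17 | P5 17-20 | P1 20-23 | P2 23-26 | P5 26-29 | P2 29-30 | P5 30-39 |
Completion: P1=23  P2=30  P3=17  P4=8  P5=39
Waiting(P5) = turnaround − burst = 32 − 15 = 17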